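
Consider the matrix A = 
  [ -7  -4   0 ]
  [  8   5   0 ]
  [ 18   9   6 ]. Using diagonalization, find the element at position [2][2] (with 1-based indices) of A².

Characteristic polynomial: r^3 - 4r^2 - 15r + 18 = (r - 6)(r - 1)(r + 3), so the eigenvalues are -3, 1, 6.
r=6: eigenvector (0, 0, 1).
r=-3: eigenvector (-1, 1, 1).
r=1: eigenvector (-1, 2, 0).
P = [[0, -1, -1], [0, 1, 2], [1, 1, 0]], D = diag(6, -3, 1), P⁻¹ = [[2, 1, 1], [-2, -1, 0], [1, 1, 0]].
A² = P·diag(36, 9, 1)·P⁻¹ = [[17, 8, 0], [-16, -7, 0], [54, 27, 36]].
The requested entry is -7.

-7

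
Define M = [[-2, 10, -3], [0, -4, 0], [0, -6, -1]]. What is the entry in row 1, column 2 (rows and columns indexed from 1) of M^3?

154

Characteristic polynomial: s^3 + 7s^2 + 14s + 8 = (s + 1)(s + 2)(s + 4), so the eigenvalues are -4, -2, -1.
s=-2: eigenvector (1, 0, 0).
s=-4: eigenvector (-2, 1, 2).
s=-1: eigenvector (-3, 0, 1).
P = [[1, -2, -3], [0, 1, 0], [0, 2, 1]], D = diag(-2, -4, -1), P⁻¹ = [[1, -4, 3], [0, 1, 0], [0, -2, 1]].
M³ = P·diag(-8, -64, -1)·P⁻¹ = [[-8, 154, -21], [0, -64, 0], [0, -126, -1]].
The requested entry is 154.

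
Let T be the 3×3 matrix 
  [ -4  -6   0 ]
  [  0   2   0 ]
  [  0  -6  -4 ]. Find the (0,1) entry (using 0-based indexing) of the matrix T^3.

Characteristic polynomial: λ^3 + 6λ^2 - 32 = (λ - 2)(λ + 4)^2, so the eigenvalues are -4, -4, 2.
λ=-4: eigenvector (1, 0, 0).
λ=2: eigenvector (-1, 1, -1).
λ=-4: eigenvector (0, 0, 1).
P = [[1, -1, 0], [0, 1, 0], [0, -1, 1]], D = diag(-4, 2, -4), P⁻¹ = [[1, 1, 0], [0, 1, 0], [0, 1, 1]].
T³ = P·diag(-64, 8, -64)·P⁻¹ = [[-64, -72, 0], [0, 8, 0], [0, -72, -64]].
The requested entry is -72.

-72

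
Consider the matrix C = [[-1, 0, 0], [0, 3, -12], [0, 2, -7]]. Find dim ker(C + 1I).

C + 1I = [[0, 0, 0], [0, 4, -12], [0, 2, -6]].
This matrix has rank 1, so its null space has dimension 3 − 1 = 2.

2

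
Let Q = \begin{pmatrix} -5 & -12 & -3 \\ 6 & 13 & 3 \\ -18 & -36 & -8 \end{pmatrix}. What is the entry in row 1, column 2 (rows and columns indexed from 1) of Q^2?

12

Characteristic polynomial: λ^3 - 3λ + 2 = (λ - 1)^2(λ + 2), so the eigenvalues are -2, 1, 1.
λ=1: eigenvector (-1, 1, -2).
λ=1: eigenvector (-2, 1, 0).
λ=-2: eigenvector (1, -1, 3).
P = [[-1, -2, 1], [1, 1, -1], [-2, 0, 3]], D = diag(1, 1, -2), P⁻¹ = [[3, 6, 1], [-1, -1, 0], [2, 4, 1]].
Q² = P·diag(1, 1, 4)·P⁻¹ = [[7, 12, 3], [-6, -11, -3], [18, 36, 10]].
The requested entry is 12.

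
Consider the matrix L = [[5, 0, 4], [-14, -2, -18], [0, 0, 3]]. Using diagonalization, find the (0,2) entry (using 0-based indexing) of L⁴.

Characteristic polynomial: μ^3 - 6μ^2 - μ + 30 = (μ - 5)(μ - 3)(μ + 2), so the eigenvalues are -2, 3, 5.
μ=3: eigenvector (-2, 2, 1).
μ=-2: eigenvector (0, 1, 0).
μ=5: eigenvector (1, -2, 0).
P = [[-2, 0, 1], [2, 1, -2], [1, 0, 0]], D = diag(3, -2, 5), P⁻¹ = [[0, 0, 1], [2, 1, 2], [1, 0, 2]].
L⁴ = P·diag(81, 16, 625)·P⁻¹ = [[625, 0, 1088], [-1218, 16, -2306], [0, 0, 81]].
The requested entry is 1088.

1088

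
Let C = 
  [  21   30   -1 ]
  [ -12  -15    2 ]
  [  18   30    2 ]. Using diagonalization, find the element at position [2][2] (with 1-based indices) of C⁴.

Characteristic polynomial: t^3 - 8t^2 + 15t = t(t - 5)(t - 3), so the eigenvalues are 0, 3, 5.
t=3: eigenvector (7, -4, 6).
t=5: eigenvector (-2, 1, -2).
t=0: eigenvector (-3, 2, -3).
P = [[7, -2, -3], [-4, 1, 2], [6, -2, -3]], D = diag(3, 5, 0), P⁻¹ = [[1, 0, -1], [0, -3, -2], [2, 2, -1]].
C⁴ = P·diag(81, 625, 0)·P⁻¹ = [[567, 3750, 1933], [-324, -1875, -926], [486, 3750, 2014]].
The requested entry is -1875.

-1875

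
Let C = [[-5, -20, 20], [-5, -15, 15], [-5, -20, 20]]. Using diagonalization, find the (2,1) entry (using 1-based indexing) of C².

25

Characteristic polynomial: λ^3 - 25λ = λ(λ - 5)(λ + 5), so the eigenvalues are -5, 0, 5.
λ=-5: eigenvector (1, 1, 1).
λ=5: eigenvector (-2, -1, -2).
λ=0: eigenvector (0, 1, 1).
P = [[1, -2, 0], [1, -1, 1], [1, -2, 1]], D = diag(-5, 5, 0), P⁻¹ = [[1, 2, -2], [0, 1, -1], [-1, 0, 1]].
C² = P·diag(25, 25, 0)·P⁻¹ = [[25, 0, 0], [25, 25, -25], [25, 0, 0]].
The requested entry is 25.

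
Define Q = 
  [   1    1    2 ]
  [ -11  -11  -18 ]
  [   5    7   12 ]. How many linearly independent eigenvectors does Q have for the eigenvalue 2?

1

Q − 2I = [[-1, 1, 2], [-11, -13, -18], [5, 7, 10]].
This matrix has rank 2, so its null space has dimension 3 − 2 = 1.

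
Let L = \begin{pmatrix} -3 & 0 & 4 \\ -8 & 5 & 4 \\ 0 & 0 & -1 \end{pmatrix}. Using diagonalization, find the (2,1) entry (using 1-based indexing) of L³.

-152

Characteristic polynomial: s^3 - s^2 - 17s - 15 = (s - 5)(s + 1)(s + 3), so the eigenvalues are -3, -1, 5.
s=5: eigenvector (0, -1, 0).
s=-3: eigenvector (1, 1, 0).
s=-1: eigenvector (2, 2, 1).
P = [[0, 1, 2], [-1, 1, 2], [0, 0, 1]], D = diag(5, -3, -1), P⁻¹ = [[1, -1, 0], [1, 0, -2], [0, 0, 1]].
L³ = P·diag(125, -27, -1)·P⁻¹ = [[-27, 0, 52], [-152, 125, 52], [0, 0, -1]].
The requested entry is -152.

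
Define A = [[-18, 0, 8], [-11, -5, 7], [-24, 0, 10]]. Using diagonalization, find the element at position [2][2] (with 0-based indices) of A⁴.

-3824

Characteristic polynomial: μ^3 + 13μ^2 + 52μ + 60 = (μ + 2)(μ + 5)(μ + 6), so the eigenvalues are -6, -5, -2.
μ=-2: eigenvector (1, 1, 2).
μ=-6: eigenvector (-2, -1, -3).
μ=-5: eigenvector (0, 1, 0).
P = [[1, -2, 0], [1, -1, 1], [2, -3, 0]], D = diag(-2, -6, -5), P⁻¹ = [[-3, 0, 2], [-2, 0, 1], [1, 1, -1]].
A⁴ = P·diag(16, 1296, 625)·P⁻¹ = [[5136, 0, -2560], [3169, 625, -1889], [7680, 0, -3824]].
The requested entry is -3824.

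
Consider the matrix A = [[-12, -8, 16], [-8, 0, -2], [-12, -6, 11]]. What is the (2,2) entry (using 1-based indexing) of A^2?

76

Characteristic polynomial: s^3 + s^2 - 16s - 16 = (s - 4)(s + 1)(s + 4), so the eigenvalues are -4, -1, 4.
s=-4: eigenvector (-1, -3, -2).
s=4: eigenvector (-1, 2, 0).
s=-1: eigenvector (0, 2, 1).
P = [[-1, -1, 0], [-3, 2, 2], [-2, 0, 1]], D = diag(-4, 4, -1), P⁻¹ = [[-2, -1, 2], [1, 1, -2], [-4, -2, 5]].
A² = P·diag(16, 16, 1)·P⁻¹ = [[16, 0, 0], [120, 76, -150], [60, 30, -59]].
The requested entry is 76.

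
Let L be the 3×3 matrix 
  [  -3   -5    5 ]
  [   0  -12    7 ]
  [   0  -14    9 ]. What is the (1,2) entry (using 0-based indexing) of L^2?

-21

Characteristic polynomial: μ^3 + 6μ^2 - μ - 30 = (μ - 2)(μ + 3)(μ + 5), so the eigenvalues are -5, -3, 2.
μ=2: eigenvector (-1, -1, -2).
μ=-3: eigenvector (1, 0, 0).
μ=-5: eigenvector (0, 1, 1).
P = [[-1, 1, 0], [-1, 0, 1], [-2, 0, 1]], D = diag(2, -3, -5), P⁻¹ = [[0, 1, -1], [1, 1, -1], [0, 2, -1]].
L² = P·diag(4, 9, 25)·P⁻¹ = [[9, 5, -5], [0, 46, -21], [0, 42, -17]].
The requested entry is -21.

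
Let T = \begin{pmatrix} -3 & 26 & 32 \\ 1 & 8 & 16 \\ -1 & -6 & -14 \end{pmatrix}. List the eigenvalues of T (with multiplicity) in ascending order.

Characteristic polynomial: p(s) = s^3 + 9s^2 + 8s - 60 = (s - 2)(s + 5)(s + 6).
Roots (with multiplicity): -6, -5, 2.

-6, -5, 2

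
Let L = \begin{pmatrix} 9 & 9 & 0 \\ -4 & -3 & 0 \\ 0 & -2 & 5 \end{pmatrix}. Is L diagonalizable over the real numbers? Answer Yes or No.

No

Characteristic polynomial: p(r) = r^3 - 11r^2 + 39r - 45 = (r - 5)(r - 3)^2.
r = 3 has algebraic multiplicity 2; rank(L − 3I) = 2, so geometric multiplicity = 1.
Geometric multiplicity < algebraic multiplicity, so L is not diagonalizable.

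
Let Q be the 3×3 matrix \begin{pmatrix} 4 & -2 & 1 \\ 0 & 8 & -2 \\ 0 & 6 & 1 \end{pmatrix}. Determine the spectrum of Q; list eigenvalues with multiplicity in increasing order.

Characteristic polynomial: p(r) = r^3 - 13r^2 + 56r - 80 = (r - 5)(r - 4)^2.
Roots (with multiplicity): 4, 4, 5.

4, 4, 5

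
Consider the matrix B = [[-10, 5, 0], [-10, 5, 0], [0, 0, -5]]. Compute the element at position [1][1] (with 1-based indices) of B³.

Characteristic polynomial: r^3 + 10r^2 + 25r = r(r + 5)^2, so the eigenvalues are -5, -5, 0.
r=0: eigenvector (1, 2, 0).
r=-5: eigenvector (-1, -1, 0).
r=-5: eigenvector (0, 0, 1).
P = [[1, -1, 0], [2, -1, 0], [0, 0, 1]], D = diag(0, -5, -5), P⁻¹ = [[-1, 1, 0], [-2, 1, 0], [0, 0, 1]].
B³ = P·diag(0, -125, -125)·P⁻¹ = [[-250, 125, 0], [-250, 125, 0], [0, 0, -125]].
The requested entry is -250.

-250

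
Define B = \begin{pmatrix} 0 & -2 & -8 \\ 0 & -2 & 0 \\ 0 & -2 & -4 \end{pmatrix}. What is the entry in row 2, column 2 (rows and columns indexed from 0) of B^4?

256

Characteristic polynomial: t^3 + 6t^2 + 8t = t(t + 2)(t + 4), so the eigenvalues are -4, -2, 0.
t=0: eigenvector (1, 0, 0).
t=-4: eigenvector (2, 0, 1).
t=-2: eigenvector (-3, 1, -1).
P = [[1, 2, -3], [0, 0, 1], [0, 1, -1]], D = diag(0, -4, -2), P⁻¹ = [[1, 1, -2], [0, 1, 1], [0, 1, 0]].
B⁴ = P·diag(0, 256, 16)·P⁻¹ = [[0, 464, 512], [0, 16, 0], [0, 240, 256]].
The requested entry is 256.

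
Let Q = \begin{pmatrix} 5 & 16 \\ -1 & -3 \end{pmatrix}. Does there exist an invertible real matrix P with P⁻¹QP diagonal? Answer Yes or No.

Characteristic polynomial: p(μ) = μ^2 - 2μ + 1 = (μ - 1)^2.
μ = 1 has algebraic multiplicity 2; rank(Q − 1I) = 1, so geometric multiplicity = 1.
Geometric multiplicity < algebraic multiplicity, so Q is not diagonalizable.

No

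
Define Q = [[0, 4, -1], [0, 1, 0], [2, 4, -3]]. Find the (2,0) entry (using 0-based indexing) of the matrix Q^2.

-6

Characteristic polynomial: λ^3 + 2λ^2 - λ - 2 = (λ - 1)(λ + 1)(λ + 2), so the eigenvalues are -2, -1, 1.
λ=-2: eigenvector (-1, 0, -2).
λ=1: eigenvector (2, 1, 2).
λ=-1: eigenvector (1, 0, 1).
P = [[-1, 2, 1], [0, 1, 0], [-2, 2, 1]], D = diag(-2, 1, -1), P⁻¹ = [[1, 0, -1], [0, 1, 0], [2, -2, -1]].
Q² = P·diag(4, 1, 1)·P⁻¹ = [[-2, 0, 3], [0, 1, 0], [-6, 0, 7]].
The requested entry is -6.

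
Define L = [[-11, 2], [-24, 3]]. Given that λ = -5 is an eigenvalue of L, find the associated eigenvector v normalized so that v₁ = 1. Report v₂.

3

L + 5I = [[-6, 2], [-24, 8]].
Solving (L + 5I)v = 0 gives the eigenspace spanned by (1, 3).
With v₁ = 1, v = (1, 3), so v₂ = 3.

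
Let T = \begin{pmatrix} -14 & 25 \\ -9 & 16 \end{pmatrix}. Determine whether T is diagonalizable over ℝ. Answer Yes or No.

Characteristic polynomial: p(λ) = λ^2 - 2λ + 1 = (λ - 1)^2.
λ = 1 has algebraic multiplicity 2; rank(T − 1I) = 1, so geometric multiplicity = 1.
Geometric multiplicity < algebraic multiplicity, so T is not diagonalizable.

No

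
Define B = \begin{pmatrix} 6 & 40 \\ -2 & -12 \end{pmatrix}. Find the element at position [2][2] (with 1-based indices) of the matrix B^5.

Characteristic polynomial: s^2 + 6s + 8 = (s + 2)(s + 4), so the eigenvalues are -4, -2.
s=-4: eigenvector (-4, 1).
s=-2: eigenvector (5, -1).
P = [[-4, 5], [1, -1]], D = diag(-4, -2), P⁻¹ = [[1, 5], [1, 4]].
B⁵ = P·diag(-1024, -32)·P⁻¹ = [[3936, 19840], [-992, -4992]].
The requested entry is -4992.

-4992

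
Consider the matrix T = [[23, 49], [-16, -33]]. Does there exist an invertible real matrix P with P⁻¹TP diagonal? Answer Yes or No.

Characteristic polynomial: p(s) = s^2 + 10s + 25 = (s + 5)^2.
s = -5 has algebraic multiplicity 2; rank(T + 5I) = 1, so geometric multiplicity = 1.
Geometric multiplicity < algebraic multiplicity, so T is not diagonalizable.

No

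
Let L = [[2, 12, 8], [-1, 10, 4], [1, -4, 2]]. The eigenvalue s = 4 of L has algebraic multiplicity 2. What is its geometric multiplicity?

1

L − 4I = [[-2, 12, 8], [-1, 6, 4], [1, -4, -2]].
This matrix has rank 2, so its null space has dimension 3 − 2 = 1.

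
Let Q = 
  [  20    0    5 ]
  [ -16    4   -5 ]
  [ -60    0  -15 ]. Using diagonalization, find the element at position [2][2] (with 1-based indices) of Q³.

Characteristic polynomial: μ^3 - 9μ^2 + 20μ = μ(μ - 5)(μ - 4), so the eigenvalues are 0, 4, 5.
μ=0: eigenvector (1, -1, -4).
μ=4: eigenvector (0, 1, 0).
μ=5: eigenvector (1, -1, -3).
P = [[1, 0, 1], [-1, 1, -1], [-4, 0, -3]], D = diag(0, 4, 5), P⁻¹ = [[-3, 0, -1], [1, 1, 0], [4, 0, 1]].
Q³ = P·diag(0, 64, 125)·P⁻¹ = [[500, 0, 125], [-436, 64, -125], [-1500, 0, -375]].
The requested entry is 64.

64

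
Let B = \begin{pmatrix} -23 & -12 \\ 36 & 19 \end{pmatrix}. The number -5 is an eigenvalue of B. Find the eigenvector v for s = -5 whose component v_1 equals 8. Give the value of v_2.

B + 5I = [[-18, -12], [36, 24]].
Solving (B + 5I)v = 0 gives the eigenspace spanned by (8, -12).
With v_1 = 8, v = (8, -12), so v_2 = -12.

-12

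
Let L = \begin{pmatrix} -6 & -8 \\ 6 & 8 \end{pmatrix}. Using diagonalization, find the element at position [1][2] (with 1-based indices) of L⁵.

Characteristic polynomial: λ^2 - 2λ = λ(λ - 2), so the eigenvalues are 0, 2.
λ=0: eigenvector (4, -3).
λ=2: eigenvector (-1, 1).
P = [[4, -1], [-3, 1]], D = diag(0, 2), P⁻¹ = [[1, 1], [3, 4]].
L⁵ = P·diag(0, 32)·P⁻¹ = [[-96, -128], [96, 128]].
The requested entry is -128.

-128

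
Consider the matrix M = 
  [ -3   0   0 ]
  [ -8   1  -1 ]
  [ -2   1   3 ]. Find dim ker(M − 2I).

1

M − 2I = [[-5, 0, 0], [-8, -1, -1], [-2, 1, 1]].
This matrix has rank 2, so its null space has dimension 3 − 2 = 1.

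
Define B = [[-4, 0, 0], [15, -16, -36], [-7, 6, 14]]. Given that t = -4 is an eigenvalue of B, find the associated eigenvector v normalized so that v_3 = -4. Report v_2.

12

B + 4I = [[0, 0, 0], [15, -12, -36], [-7, 6, 18]].
Solving (B + 4I)v = 0 gives the eigenspace spanned by (0, 12, -4).
With v_3 = -4, v = (0, 12, -4), so v_2 = 12.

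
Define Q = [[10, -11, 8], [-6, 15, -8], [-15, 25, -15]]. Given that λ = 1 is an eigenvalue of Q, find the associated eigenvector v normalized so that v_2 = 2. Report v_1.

-2

Q − 1I = [[9, -11, 8], [-6, 14, -8], [-15, 25, -16]].
Solving (Q − 1I)v = 0 gives the eigenspace spanned by (-2, 2, 5).
With v_2 = 2, v = (-2, 2, 5), so v_1 = -2.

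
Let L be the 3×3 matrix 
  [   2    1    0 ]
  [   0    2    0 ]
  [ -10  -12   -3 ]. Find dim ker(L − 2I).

L − 2I = [[0, 1, 0], [0, 0, 0], [-10, -12, -5]].
This matrix has rank 2, so its null space has dimension 3 − 2 = 1.

1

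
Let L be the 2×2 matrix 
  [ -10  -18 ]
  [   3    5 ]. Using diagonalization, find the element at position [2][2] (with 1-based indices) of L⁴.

Characteristic polynomial: λ^2 + 5λ + 4 = (λ + 1)(λ + 4), so the eigenvalues are -4, -1.
λ=-4: eigenvector (-3, 1).
λ=-1: eigenvector (-2, 1).
P = [[-3, -2], [1, 1]], D = diag(-4, -1), P⁻¹ = [[-1, -2], [1, 3]].
L⁴ = P·diag(256, 1)·P⁻¹ = [[766, 1530], [-255, -509]].
The requested entry is -509.

-509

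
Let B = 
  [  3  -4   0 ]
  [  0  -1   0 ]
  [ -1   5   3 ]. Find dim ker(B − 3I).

1

B − 3I = [[0, -4, 0], [0, -4, 0], [-1, 5, 0]].
This matrix has rank 2, so its null space has dimension 3 − 2 = 1.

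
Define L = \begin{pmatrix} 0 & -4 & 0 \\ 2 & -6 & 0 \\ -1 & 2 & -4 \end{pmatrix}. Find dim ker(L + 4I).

1

L + 4I = [[4, -4, 0], [2, -2, 0], [-1, 2, 0]].
This matrix has rank 2, so its null space has dimension 3 − 2 = 1.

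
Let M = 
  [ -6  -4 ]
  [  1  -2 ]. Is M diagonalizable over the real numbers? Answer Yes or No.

Characteristic polynomial: p(t) = t^2 + 8t + 16 = (t + 4)^2.
t = -4 has algebraic multiplicity 2; rank(M + 4I) = 1, so geometric multiplicity = 1.
Geometric multiplicity < algebraic multiplicity, so M is not diagonalizable.

No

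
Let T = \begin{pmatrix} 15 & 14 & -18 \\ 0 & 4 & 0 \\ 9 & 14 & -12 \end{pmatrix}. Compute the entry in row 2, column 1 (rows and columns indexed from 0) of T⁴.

350

Characteristic polynomial: μ^3 - 7μ^2 - 6μ + 72 = (μ - 6)(μ - 4)(μ + 3), so the eigenvalues are -3, 4, 6.
μ=6: eigenvector (2, 0, 1).
μ=4: eigenvector (2, 1, 2).
μ=-3: eigenvector (1, 0, 1).
P = [[2, 2, 1], [0, 1, 0], [1, 2, 1]], D = diag(6, 4, -3), P⁻¹ = [[1, 0, -1], [0, 1, 0], [-1, -2, 2]].
T⁴ = P·diag(1296, 256, 81)·P⁻¹ = [[2511, 350, -2430], [0, 256, 0], [1215, 350, -1134]].
The requested entry is 350.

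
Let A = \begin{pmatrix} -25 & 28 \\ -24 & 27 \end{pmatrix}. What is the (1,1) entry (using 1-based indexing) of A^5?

Characteristic polynomial: μ^2 - 2μ - 3 = (μ - 3)(μ + 1), so the eigenvalues are -1, 3.
μ=-1: eigenvector (7, 6).
μ=3: eigenvector (1, 1).
P = [[7, 1], [6, 1]], D = diag(-1, 3), P⁻¹ = [[1, -1], [-6, 7]].
A⁵ = P·diag(-1, 243)·P⁻¹ = [[-1465, 1708], [-1464, 1707]].
The requested entry is -1465.

-1465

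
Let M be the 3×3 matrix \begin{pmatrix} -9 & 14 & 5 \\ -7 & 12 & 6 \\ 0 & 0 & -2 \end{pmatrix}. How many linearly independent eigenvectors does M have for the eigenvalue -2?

1

M + 2I = [[-7, 14, 5], [-7, 14, 6], [0, 0, 0]].
This matrix has rank 2, so its null space has dimension 3 − 2 = 1.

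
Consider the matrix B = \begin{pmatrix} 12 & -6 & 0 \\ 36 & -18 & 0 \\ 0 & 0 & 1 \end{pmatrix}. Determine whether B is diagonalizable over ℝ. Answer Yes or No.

Yes

Characteristic polynomial: p(λ) = λ^3 + 5λ^2 - 6λ = λ(λ - 1)(λ + 6).
All 3 eigenvalues are distinct, so B is diagonalizable.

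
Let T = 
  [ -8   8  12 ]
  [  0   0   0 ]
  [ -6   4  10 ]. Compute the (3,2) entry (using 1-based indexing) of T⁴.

-32

Characteristic polynomial: λ^3 - 2λ^2 - 8λ = λ(λ - 4)(λ + 2), so the eigenvalues are -2, 0, 4.
λ=4: eigenvector (-1, 0, -1).
λ=0: eigenvector (4, 1, 2).
λ=-2: eigenvector (2, 0, 1).
P = [[-1, 4, 2], [0, 1, 0], [-1, 2, 1]], D = diag(4, 0, -2), P⁻¹ = [[1, 0, -2], [0, 1, 0], [1, -2, -1]].
T⁴ = P·diag(256, 0, 16)·P⁻¹ = [[-224, -64, 480], [0, 0, 0], [-240, -32, 496]].
The requested entry is -32.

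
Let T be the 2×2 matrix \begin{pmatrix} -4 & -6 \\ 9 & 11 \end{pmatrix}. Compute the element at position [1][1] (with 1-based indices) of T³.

-226

Characteristic polynomial: μ^2 - 7μ + 10 = (μ - 5)(μ - 2), so the eigenvalues are 2, 5.
μ=5: eigenvector (-2, 3).
μ=2: eigenvector (1, -1).
P = [[-2, 1], [3, -1]], D = diag(5, 2), P⁻¹ = [[1, 1], [3, 2]].
T³ = P·diag(125, 8)·P⁻¹ = [[-226, -234], [351, 359]].
The requested entry is -226.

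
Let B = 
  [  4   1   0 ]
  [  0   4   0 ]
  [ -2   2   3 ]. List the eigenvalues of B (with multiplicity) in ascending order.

Characteristic polynomial: p(s) = s^3 - 11s^2 + 40s - 48 = (s - 4)^2(s - 3).
Roots (with multiplicity): 3, 4, 4.

3, 4, 4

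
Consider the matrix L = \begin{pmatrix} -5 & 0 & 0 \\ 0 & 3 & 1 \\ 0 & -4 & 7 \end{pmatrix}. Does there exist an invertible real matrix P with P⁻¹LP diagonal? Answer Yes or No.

Characteristic polynomial: p(r) = r^3 - 5r^2 - 25r + 125 = (r - 5)^2(r + 5).
r = 5 has algebraic multiplicity 2; rank(L − 5I) = 2, so geometric multiplicity = 1.
Geometric multiplicity < algebraic multiplicity, so L is not diagonalizable.

No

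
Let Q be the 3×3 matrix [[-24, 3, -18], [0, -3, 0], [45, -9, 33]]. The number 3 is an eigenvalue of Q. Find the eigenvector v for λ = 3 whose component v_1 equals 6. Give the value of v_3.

Q − 3I = [[-27, 3, -18], [0, -6, 0], [45, -9, 30]].
Solving (Q − 3I)v = 0 gives the eigenspace spanned by (6, 0, -9).
With v_1 = 6, v = (6, 0, -9), so v_3 = -9.

-9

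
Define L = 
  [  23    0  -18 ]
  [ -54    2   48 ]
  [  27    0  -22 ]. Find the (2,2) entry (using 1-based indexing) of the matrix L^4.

16

Characteristic polynomial: t^3 - 3t^2 - 18t + 40 = (t - 5)(t - 2)(t + 4), so the eigenvalues are -4, 2, 5.
t=5: eigenvector (1, -2, 1).
t=2: eigenvector (0, 1, 0).
t=-4: eigenvector (2, -6, 3).
P = [[1, 0, 2], [-2, 1, -6], [1, 0, 3]], D = diag(5, 2, -4), P⁻¹ = [[3, 0, -2], [0, 1, 2], [-1, 0, 1]].
L⁴ = P·diag(625, 16, 256)·P⁻¹ = [[1363, 0, -738], [-2214, 16, 996], [1107, 0, -482]].
The requested entry is 16.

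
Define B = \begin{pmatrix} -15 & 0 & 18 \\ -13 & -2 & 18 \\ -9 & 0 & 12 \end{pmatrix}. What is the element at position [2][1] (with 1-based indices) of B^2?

Characteristic polynomial: t^3 + 5t^2 - 12t - 36 = (t - 3)(t + 2)(t + 6), so the eigenvalues are -6, -2, 3.
t=3: eigenvector (1, 1, 1).
t=-2: eigenvector (0, 1, 0).
t=-6: eigenvector (-2, -2, -1).
P = [[1, 0, -2], [1, 1, -2], [1, 0, -1]], D = diag(3, -2, -6), P⁻¹ = [[-1, 0, 2], [-1, 1, 0], [-1, 0, 1]].
B² = P·diag(9, 4, 36)·P⁻¹ = [[63, 0, -54], [59, 4, -54], [27, 0, -18]].
The requested entry is 59.

59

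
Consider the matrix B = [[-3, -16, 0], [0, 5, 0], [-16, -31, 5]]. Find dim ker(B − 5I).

B − 5I = [[-8, -16, 0], [0, 0, 0], [-16, -31, 0]].
This matrix has rank 2, so its null space has dimension 3 − 2 = 1.

1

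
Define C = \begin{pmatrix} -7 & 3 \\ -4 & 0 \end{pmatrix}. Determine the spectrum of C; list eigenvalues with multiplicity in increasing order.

-4, -3

Characteristic polynomial: p(μ) = μ^2 + 7μ + 12 = (μ + 3)(μ + 4).
Roots (with multiplicity): -4, -3.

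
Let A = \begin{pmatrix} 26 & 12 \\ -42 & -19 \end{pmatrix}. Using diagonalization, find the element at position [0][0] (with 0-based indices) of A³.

Characteristic polynomial: s^2 - 7s + 10 = (s - 5)(s - 2), so the eigenvalues are 2, 5.
s=2: eigenvector (1, -2).
s=5: eigenvector (4, -7).
P = [[1, 4], [-2, -7]], D = diag(2, 5), P⁻¹ = [[-7, -4], [2, 1]].
A³ = P·diag(8, 125)·P⁻¹ = [[944, 468], [-1638, -811]].
The requested entry is 944.

944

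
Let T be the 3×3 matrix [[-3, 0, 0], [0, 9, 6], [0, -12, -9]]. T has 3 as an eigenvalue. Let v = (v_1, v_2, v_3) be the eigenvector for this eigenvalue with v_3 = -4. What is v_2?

T − 3I = [[-6, 0, 0], [0, 6, 6], [0, -12, -12]].
Solving (T − 3I)v = 0 gives the eigenspace spanned by (0, 4, -4).
With v_3 = -4, v = (0, 4, -4), so v_2 = 4.

4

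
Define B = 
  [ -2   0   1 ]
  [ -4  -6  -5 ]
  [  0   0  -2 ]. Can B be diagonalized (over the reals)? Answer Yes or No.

Characteristic polynomial: p(s) = s^3 + 10s^2 + 28s + 24 = (s + 2)^2(s + 6).
s = -2 has algebraic multiplicity 2; rank(B + 2I) = 2, so geometric multiplicity = 1.
Geometric multiplicity < algebraic multiplicity, so B is not diagonalizable.

No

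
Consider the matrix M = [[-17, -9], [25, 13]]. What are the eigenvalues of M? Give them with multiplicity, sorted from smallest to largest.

Characteristic polynomial: p(s) = s^2 + 4s + 4 = (s + 2)^2.
Roots (with multiplicity): -2, -2.

-2, -2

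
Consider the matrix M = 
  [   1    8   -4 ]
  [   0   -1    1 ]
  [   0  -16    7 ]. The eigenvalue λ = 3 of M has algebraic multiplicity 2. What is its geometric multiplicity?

1

M − 3I = [[-2, 8, -4], [0, -4, 1], [0, -16, 4]].
This matrix has rank 2, so its null space has dimension 3 − 2 = 1.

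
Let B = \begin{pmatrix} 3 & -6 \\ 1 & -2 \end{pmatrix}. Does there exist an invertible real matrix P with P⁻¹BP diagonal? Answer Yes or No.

Yes

Characteristic polynomial: p(t) = t^2 - t = t(t - 1).
All 2 eigenvalues are distinct, so B is diagonalizable.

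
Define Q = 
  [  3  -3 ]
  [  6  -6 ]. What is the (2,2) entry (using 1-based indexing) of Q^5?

-486

Characteristic polynomial: λ^2 + 3λ = λ(λ + 3), so the eigenvalues are -3, 0.
λ=-3: eigenvector (1, 2).
λ=0: eigenvector (1, 1).
P = [[1, 1], [2, 1]], D = diag(-3, 0), P⁻¹ = [[-1, 1], [2, -1]].
Q⁵ = P·diag(-243, 0)·P⁻¹ = [[243, -243], [486, -486]].
The requested entry is -486.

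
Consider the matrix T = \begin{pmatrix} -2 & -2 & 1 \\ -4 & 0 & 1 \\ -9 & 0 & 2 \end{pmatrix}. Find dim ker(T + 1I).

T + 1I = [[-1, -2, 1], [-4, 1, 1], [-9, 0, 3]].
This matrix has rank 2, so its null space has dimension 3 − 2 = 1.

1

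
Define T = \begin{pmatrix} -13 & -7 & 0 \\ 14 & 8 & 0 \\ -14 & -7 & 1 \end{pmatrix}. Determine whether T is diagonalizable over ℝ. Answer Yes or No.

Characteristic polynomial: p(μ) = μ^3 + 4μ^2 - 11μ + 6 = (μ - 1)^2(μ + 6).
μ = 1 has algebraic multiplicity 2; rank(T − 1I) = 1, so geometric multiplicity = 2.
Every eigenvalue has geometric = algebraic multiplicity, so T is diagonalizable.

Yes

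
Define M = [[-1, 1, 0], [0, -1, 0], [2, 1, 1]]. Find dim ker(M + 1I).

1

M + 1I = [[0, 1, 0], [0, 0, 0], [2, 1, 2]].
This matrix has rank 2, so its null space has dimension 3 − 2 = 1.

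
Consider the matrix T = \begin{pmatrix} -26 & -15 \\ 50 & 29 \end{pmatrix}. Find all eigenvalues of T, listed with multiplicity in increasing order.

-1, 4

Characteristic polynomial: p(s) = s^2 - 3s - 4 = (s - 4)(s + 1).
Roots (with multiplicity): -1, 4.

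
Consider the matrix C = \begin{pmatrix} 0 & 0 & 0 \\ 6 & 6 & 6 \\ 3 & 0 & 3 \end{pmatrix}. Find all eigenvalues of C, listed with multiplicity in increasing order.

Characteristic polynomial: p(r) = r^3 - 9r^2 + 18r = r(r - 6)(r - 3).
Roots (with multiplicity): 0, 3, 6.

0, 3, 6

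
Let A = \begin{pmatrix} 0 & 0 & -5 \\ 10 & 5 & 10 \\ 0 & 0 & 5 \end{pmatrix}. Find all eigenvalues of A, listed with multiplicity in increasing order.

Characteristic polynomial: p(t) = t^3 - 10t^2 + 25t = t(t - 5)^2.
Roots (with multiplicity): 0, 5, 5.

0, 5, 5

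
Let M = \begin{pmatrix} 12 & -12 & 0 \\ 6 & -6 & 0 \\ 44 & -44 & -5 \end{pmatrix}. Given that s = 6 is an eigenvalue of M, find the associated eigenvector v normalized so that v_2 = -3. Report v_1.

-6

M − 6I = [[6, -12, 0], [6, -12, 0], [44, -44, -11]].
Solving (M − 6I)v = 0 gives the eigenspace spanned by (-6, -3, -12).
With v_2 = -3, v = (-6, -3, -12), so v_1 = -6.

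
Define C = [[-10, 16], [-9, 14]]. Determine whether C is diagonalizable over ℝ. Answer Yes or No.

No

Characteristic polynomial: p(s) = s^2 - 4s + 4 = (s - 2)^2.
s = 2 has algebraic multiplicity 2; rank(C − 2I) = 1, so geometric multiplicity = 1.
Geometric multiplicity < algebraic multiplicity, so C is not diagonalizable.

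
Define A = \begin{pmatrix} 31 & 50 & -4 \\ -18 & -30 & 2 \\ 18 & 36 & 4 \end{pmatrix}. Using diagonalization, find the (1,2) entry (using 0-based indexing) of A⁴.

1040

Characteristic polynomial: t^3 - 5t^2 - 26t + 120 = (t - 6)(t - 4)(t + 5), so the eigenvalues are -5, 4, 6.
t=-5: eigenvector (-3, 2, -2).
t=4: eigenvector (2, -1, 1).
t=6: eigenvector (-2, 1, 0).
P = [[-3, 2, -2], [2, -1, 1], [-2, 1, 0]], D = diag(-5, 4, 6), P⁻¹ = [[1, 2, 0], [2, 4, 1], [0, 1, 1]].
A⁴ = P·diag(625, 256, 1296)·P⁻¹ = [[-851, -4294, -2080], [738, 2772, 1040], [-738, -1476, 256]].
The requested entry is 1040.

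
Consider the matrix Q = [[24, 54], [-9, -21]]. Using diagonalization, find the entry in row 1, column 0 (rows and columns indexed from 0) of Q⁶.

-45927

Characteristic polynomial: t^2 - 3t - 18 = (t - 6)(t + 3), so the eigenvalues are -3, 6.
t=-3: eigenvector (-2, 1).
t=6: eigenvector (3, -1).
P = [[-2, 3], [1, -1]], D = diag(-3, 6), P⁻¹ = [[1, 3], [1, 2]].
Q⁶ = P·diag(729, 46656)·P⁻¹ = [[138510, 275562], [-45927, -91125]].
The requested entry is -45927.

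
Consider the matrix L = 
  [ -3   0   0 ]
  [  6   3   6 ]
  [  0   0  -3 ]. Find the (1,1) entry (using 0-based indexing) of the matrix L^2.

9

Characteristic polynomial: μ^3 + 3μ^2 - 9μ - 27 = (μ - 3)(μ + 3)^2, so the eigenvalues are -3, -3, 3.
μ=-3: eigenvector (1, 0, -1).
μ=3: eigenvector (0, 1, 0).
μ=-3: eigenvector (2, -1, -1).
P = [[1, 0, 2], [0, 1, -1], [-1, 0, -1]], D = diag(-3, 3, -3), P⁻¹ = [[-1, 0, -2], [1, 1, 1], [1, 0, 1]].
L² = P·diag(9, 9, 9)·P⁻¹ = [[9, 0, 0], [0, 9, 0], [0, 0, 9]].
The requested entry is 9.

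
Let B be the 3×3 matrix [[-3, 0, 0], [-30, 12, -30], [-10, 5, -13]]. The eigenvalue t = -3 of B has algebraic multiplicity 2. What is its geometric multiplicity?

2

B + 3I = [[0, 0, 0], [-30, 15, -30], [-10, 5, -10]].
This matrix has rank 1, so its null space has dimension 3 − 1 = 2.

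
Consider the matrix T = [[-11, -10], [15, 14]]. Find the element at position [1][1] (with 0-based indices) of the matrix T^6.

12286

Characteristic polynomial: μ^2 - 3μ - 4 = (μ - 4)(μ + 1), so the eigenvalues are -1, 4.
μ=4: eigenvector (-2, 3).
μ=-1: eigenvector (-1, 1).
P = [[-2, -1], [3, 1]], D = diag(4, -1), P⁻¹ = [[1, 1], [-3, -2]].
T⁶ = P·diag(4096, 1)·P⁻¹ = [[-8189, -8190], [12285, 12286]].
The requested entry is 12286.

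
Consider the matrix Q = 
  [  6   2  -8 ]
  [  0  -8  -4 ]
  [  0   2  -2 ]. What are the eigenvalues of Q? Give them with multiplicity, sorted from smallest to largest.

-6, -4, 6

Characteristic polynomial: p(λ) = λ^3 + 4λ^2 - 36λ - 144 = (λ - 6)(λ + 4)(λ + 6).
Roots (with multiplicity): -6, -4, 6.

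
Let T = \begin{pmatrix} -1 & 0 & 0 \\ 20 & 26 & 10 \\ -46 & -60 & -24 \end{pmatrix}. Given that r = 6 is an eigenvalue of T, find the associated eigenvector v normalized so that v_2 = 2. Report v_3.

T − 6I = [[-7, 0, 0], [20, 20, 10], [-46, -60, -30]].
Solving (T − 6I)v = 0 gives the eigenspace spanned by (0, 2, -4).
With v_2 = 2, v = (0, 2, -4), so v_3 = -4.

-4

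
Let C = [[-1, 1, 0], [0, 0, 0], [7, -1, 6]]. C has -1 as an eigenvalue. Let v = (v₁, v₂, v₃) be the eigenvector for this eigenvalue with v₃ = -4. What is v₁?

C + 1I = [[0, 1, 0], [0, 1, 0], [7, -1, 7]].
Solving (C + 1I)v = 0 gives the eigenspace spanned by (4, 0, -4).
With v₃ = -4, v = (4, 0, -4), so v₁ = 4.

4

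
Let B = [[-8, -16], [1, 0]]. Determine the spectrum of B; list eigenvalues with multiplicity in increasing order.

Characteristic polynomial: p(r) = r^2 + 8r + 16 = (r + 4)^2.
Roots (with multiplicity): -4, -4.

-4, -4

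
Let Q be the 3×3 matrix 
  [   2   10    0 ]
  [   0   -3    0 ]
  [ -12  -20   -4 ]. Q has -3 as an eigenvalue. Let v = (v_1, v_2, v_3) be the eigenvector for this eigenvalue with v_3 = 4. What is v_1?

-2

Q + 3I = [[5, 10, 0], [0, 0, 0], [-12, -20, -1]].
Solving (Q + 3I)v = 0 gives the eigenspace spanned by (-2, 1, 4).
With v_3 = 4, v = (-2, 1, 4), so v_1 = -2.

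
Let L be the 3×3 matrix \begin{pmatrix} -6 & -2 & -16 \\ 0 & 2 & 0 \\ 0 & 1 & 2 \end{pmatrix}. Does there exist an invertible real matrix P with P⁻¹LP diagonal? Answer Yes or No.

Characteristic polynomial: p(r) = r^3 + 2r^2 - 20r + 24 = (r - 2)^2(r + 6).
r = 2 has algebraic multiplicity 2; rank(L − 2I) = 2, so geometric multiplicity = 1.
Geometric multiplicity < algebraic multiplicity, so L is not diagonalizable.

No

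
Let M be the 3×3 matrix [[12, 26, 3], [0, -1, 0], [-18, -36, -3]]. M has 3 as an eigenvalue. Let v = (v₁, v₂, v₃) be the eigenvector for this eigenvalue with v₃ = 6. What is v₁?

M − 3I = [[9, 26, 3], [0, -4, 0], [-18, -36, -6]].
Solving (M − 3I)v = 0 gives the eigenspace spanned by (-2, 0, 6).
With v₃ = 6, v = (-2, 0, 6), so v₁ = -2.

-2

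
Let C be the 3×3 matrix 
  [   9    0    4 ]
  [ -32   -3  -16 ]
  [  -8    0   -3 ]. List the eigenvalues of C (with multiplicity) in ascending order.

-3, 1, 5

Characteristic polynomial: p(s) = s^3 - 3s^2 - 13s + 15 = (s - 5)(s - 1)(s + 3).
Roots (with multiplicity): -3, 1, 5.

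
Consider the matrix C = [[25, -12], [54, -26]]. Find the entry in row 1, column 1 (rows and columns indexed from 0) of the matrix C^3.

Characteristic polynomial: λ^2 + λ - 2 = (λ - 1)(λ + 2), so the eigenvalues are -2, 1.
λ=1: eigenvector (1, 2).
λ=-2: eigenvector (4, 9).
P = [[1, 4], [2, 9]], D = diag(1, -2), P⁻¹ = [[9, -4], [-2, 1]].
C³ = P·diag(1, -8)·P⁻¹ = [[73, -36], [162, -80]].
The requested entry is -80.

-80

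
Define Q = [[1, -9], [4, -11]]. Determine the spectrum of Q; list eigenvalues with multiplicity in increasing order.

Characteristic polynomial: p(λ) = λ^2 + 10λ + 25 = (λ + 5)^2.
Roots (with multiplicity): -5, -5.

-5, -5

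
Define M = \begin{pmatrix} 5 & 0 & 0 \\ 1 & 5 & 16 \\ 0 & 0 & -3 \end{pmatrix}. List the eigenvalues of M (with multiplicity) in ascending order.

-3, 5, 5

Characteristic polynomial: p(s) = s^3 - 7s^2 - 5s + 75 = (s - 5)^2(s + 3).
Roots (with multiplicity): -3, 5, 5.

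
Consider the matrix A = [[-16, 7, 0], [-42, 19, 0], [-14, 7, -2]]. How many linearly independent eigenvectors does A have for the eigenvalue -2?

A + 2I = [[-14, 7, 0], [-42, 21, 0], [-14, 7, 0]].
This matrix has rank 1, so its null space has dimension 3 − 1 = 2.

2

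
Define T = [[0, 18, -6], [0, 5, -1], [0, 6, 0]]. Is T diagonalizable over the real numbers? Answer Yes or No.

Characteristic polynomial: p(s) = s^3 - 5s^2 + 6s = s(s - 3)(s - 2).
All 3 eigenvalues are distinct, so T is diagonalizable.

Yes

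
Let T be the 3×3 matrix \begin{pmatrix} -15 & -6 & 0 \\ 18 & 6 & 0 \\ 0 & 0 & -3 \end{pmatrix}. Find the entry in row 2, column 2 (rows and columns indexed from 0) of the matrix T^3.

Characteristic polynomial: s^3 + 12s^2 + 45s + 54 = (s + 3)^2(s + 6), so the eigenvalues are -6, -3, -3.
s=-3: eigenvector (2, -4, 1).
s=-6: eigenvector (2, -3, 0).
s=-3: eigenvector (1, -2, 0).
P = [[2, 2, 1], [-4, -3, -2], [1, 0, 0]], D = diag(-3, -6, -3), P⁻¹ = [[0, 0, 1], [2, 1, 0], [-3, -2, -2]].
T³ = P·diag(-27, -216, -27)·P⁻¹ = [[-783, -378, 0], [1134, 540, 0], [0, 0, -27]].
The requested entry is -27.

-27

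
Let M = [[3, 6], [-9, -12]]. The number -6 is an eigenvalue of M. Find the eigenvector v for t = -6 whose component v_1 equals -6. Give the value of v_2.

9

M + 6I = [[9, 6], [-9, -6]].
Solving (M + 6I)v = 0 gives the eigenspace spanned by (-6, 9).
With v_1 = -6, v = (-6, 9), so v_2 = 9.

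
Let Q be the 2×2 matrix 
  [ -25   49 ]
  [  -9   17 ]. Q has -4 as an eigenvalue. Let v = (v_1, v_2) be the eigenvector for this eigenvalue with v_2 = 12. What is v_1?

Q + 4I = [[-21, 49], [-9, 21]].
Solving (Q + 4I)v = 0 gives the eigenspace spanned by (28, 12).
With v_2 = 12, v = (28, 12), so v_1 = 28.

28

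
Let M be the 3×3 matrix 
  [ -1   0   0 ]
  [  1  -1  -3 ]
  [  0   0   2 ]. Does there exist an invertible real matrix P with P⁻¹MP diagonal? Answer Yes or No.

No

Characteristic polynomial: p(μ) = μ^3 - 3μ - 2 = (μ - 2)(μ + 1)^2.
μ = -1 has algebraic multiplicity 2; rank(M + 1I) = 2, so geometric multiplicity = 1.
Geometric multiplicity < algebraic multiplicity, so M is not diagonalizable.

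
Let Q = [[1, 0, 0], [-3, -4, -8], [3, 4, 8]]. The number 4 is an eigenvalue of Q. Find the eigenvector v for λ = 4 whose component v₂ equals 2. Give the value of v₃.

-2

Q − 4I = [[-3, 0, 0], [-3, -8, -8], [3, 4, 4]].
Solving (Q − 4I)v = 0 gives the eigenspace spanned by (0, 2, -2).
With v₂ = 2, v = (0, 2, -2), so v₃ = -2.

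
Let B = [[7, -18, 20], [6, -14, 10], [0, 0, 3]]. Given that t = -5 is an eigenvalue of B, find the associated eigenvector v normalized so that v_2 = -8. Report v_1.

B + 5I = [[12, -18, 20], [6, -9, 10], [0, 0, 8]].
Solving (B + 5I)v = 0 gives the eigenspace spanned by (-12, -8, 0).
With v_2 = -8, v = (-12, -8, 0), so v_1 = -12.

-12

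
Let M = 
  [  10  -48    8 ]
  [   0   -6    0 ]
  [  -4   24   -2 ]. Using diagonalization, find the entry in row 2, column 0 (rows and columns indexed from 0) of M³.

-208

Characteristic polynomial: μ^3 - 2μ^2 - 36μ + 72 = (μ - 6)(μ - 2)(μ + 6), so the eigenvalues are -6, 2, 6.
μ=2: eigenvector (-1, 0, 1).
μ=-6: eigenvector (4, 1, -2).
μ=6: eigenvector (-2, 0, 1).
P = [[-1, 4, -2], [0, 1, 0], [1, -2, 1]], D = diag(2, -6, 6), P⁻¹ = [[1, 0, 2], [0, 1, 0], [-1, 2, -1]].
M³ = P·diag(8, -216, 216)·P⁻¹ = [[424, -1728, 416], [0, -216, 0], [-208, 864, -200]].
The requested entry is -208.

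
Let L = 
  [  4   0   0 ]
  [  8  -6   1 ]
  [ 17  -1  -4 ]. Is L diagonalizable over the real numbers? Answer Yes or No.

No

Characteristic polynomial: p(s) = s^3 + 6s^2 - 15s - 100 = (s - 4)(s + 5)^2.
s = -5 has algebraic multiplicity 2; rank(L + 5I) = 2, so geometric multiplicity = 1.
Geometric multiplicity < algebraic multiplicity, so L is not diagonalizable.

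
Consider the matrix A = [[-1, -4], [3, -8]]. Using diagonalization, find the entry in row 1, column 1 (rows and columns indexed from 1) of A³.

119

Characteristic polynomial: μ^2 + 9μ + 20 = (μ + 4)(μ + 5), so the eigenvalues are -5, -4.
μ=-5: eigenvector (1, 1).
μ=-4: eigenvector (4, 3).
P = [[1, 4], [1, 3]], D = diag(-5, -4), P⁻¹ = [[-3, 4], [1, -1]].
A³ = P·diag(-125, -64)·P⁻¹ = [[119, -244], [183, -308]].
The requested entry is 119.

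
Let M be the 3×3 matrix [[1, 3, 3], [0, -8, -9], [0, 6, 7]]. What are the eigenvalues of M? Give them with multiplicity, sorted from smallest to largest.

Characteristic polynomial: p(r) = r^3 - 3r + 2 = (r - 1)^2(r + 2).
Roots (with multiplicity): -2, 1, 1.

-2, 1, 1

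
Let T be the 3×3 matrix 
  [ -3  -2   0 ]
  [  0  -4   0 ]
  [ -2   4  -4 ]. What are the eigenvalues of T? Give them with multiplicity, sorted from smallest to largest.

Characteristic polynomial: p(λ) = λ^3 + 11λ^2 + 40λ + 48 = (λ + 3)(λ + 4)^2.
Roots (with multiplicity): -4, -4, -3.

-4, -4, -3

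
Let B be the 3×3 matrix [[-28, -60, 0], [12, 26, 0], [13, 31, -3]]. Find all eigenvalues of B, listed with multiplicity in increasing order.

Characteristic polynomial: p(s) = s^3 + 5s^2 - 2s - 24 = (s - 2)(s + 3)(s + 4).
Roots (with multiplicity): -4, -3, 2.

-4, -3, 2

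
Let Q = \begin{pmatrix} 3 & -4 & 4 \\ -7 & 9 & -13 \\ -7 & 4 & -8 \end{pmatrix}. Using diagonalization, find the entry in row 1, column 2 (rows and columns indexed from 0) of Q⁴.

Characteristic polynomial: μ^3 - 4μ^2 - 17μ + 60 = (μ - 5)(μ - 3)(μ + 4), so the eigenvalues are -4, 3, 5.
μ=-4: eigenvector (0, 1, 1).
μ=5: eigenvector (-2, 3, 2).
μ=3: eigenvector (-1, 1, 1).
P = [[0, -2, -1], [1, 3, 1], [1, 2, 1]], D = diag(-4, 5, 3), P⁻¹ = [[1, 0, 1], [0, 1, -1], [-1, -2, 2]].
Q⁴ = P·diag(256, 625, 81)·P⁻¹ = [[81, -1088, 1088], [175, 1713, -1457], [175, 1088, -832]].
The requested entry is -1457.

-1457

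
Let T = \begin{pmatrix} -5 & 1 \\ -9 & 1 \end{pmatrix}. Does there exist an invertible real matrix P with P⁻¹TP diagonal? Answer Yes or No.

Characteristic polynomial: p(s) = s^2 + 4s + 4 = (s + 2)^2.
s = -2 has algebraic multiplicity 2; rank(T + 2I) = 1, so geometric multiplicity = 1.
Geometric multiplicity < algebraic multiplicity, so T is not diagonalizable.

No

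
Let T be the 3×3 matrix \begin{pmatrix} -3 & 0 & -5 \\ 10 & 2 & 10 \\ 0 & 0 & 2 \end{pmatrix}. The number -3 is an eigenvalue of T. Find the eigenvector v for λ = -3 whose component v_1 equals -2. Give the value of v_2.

4

T + 3I = [[0, 0, -5], [10, 5, 10], [0, 0, 5]].
Solving (T + 3I)v = 0 gives the eigenspace spanned by (-2, 4, 0).
With v_1 = -2, v = (-2, 4, 0), so v_2 = 4.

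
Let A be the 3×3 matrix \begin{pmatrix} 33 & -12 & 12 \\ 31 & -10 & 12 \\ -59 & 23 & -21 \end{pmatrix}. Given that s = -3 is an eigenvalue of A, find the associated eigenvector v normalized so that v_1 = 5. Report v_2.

A + 3I = [[36, -12, 12], [31, -7, 12], [-59, 23, -18]].
Solving (A + 3I)v = 0 gives the eigenspace spanned by (5, 5, -10).
With v_1 = 5, v = (5, 5, -10), so v_2 = 5.

5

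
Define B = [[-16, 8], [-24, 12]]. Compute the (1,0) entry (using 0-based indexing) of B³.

Characteristic polynomial: λ^2 + 4λ = λ(λ + 4), so the eigenvalues are -4, 0.
λ=-4: eigenvector (-2, -3).
λ=0: eigenvector (1, 2).
P = [[-2, 1], [-3, 2]], D = diag(-4, 0), P⁻¹ = [[-2, 1], [-3, 2]].
B³ = P·diag(-64, 0)·P⁻¹ = [[-256, 128], [-384, 192]].
The requested entry is -384.

-384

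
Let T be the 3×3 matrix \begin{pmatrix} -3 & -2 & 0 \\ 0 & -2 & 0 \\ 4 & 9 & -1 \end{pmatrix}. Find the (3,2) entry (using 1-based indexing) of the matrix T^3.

Characteristic polynomial: μ^3 + 6μ^2 + 11μ + 6 = (μ + 1)(μ + 2)(μ + 3), so the eigenvalues are -3, -2, -1.
μ=-3: eigenvector (1, 0, -2).
μ=-1: eigenvector (0, 0, 1).
μ=-2: eigenvector (-2, 1, -1).
P = [[1, 0, -2], [0, 0, 1], [-2, 1, -1]], D = diag(-3, -1, -2), P⁻¹ = [[1, 2, 0], [2, 5, 1], [0, 1, 0]].
T³ = P·diag(-27, -1, -8)·P⁻¹ = [[-27, -38, 0], [0, -8, 0], [52, 111, -1]].
The requested entry is 111.

111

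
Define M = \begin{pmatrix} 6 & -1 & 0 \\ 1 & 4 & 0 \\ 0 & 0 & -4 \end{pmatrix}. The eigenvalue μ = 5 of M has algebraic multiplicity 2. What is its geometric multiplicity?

1

M − 5I = [[1, -1, 0], [1, -1, 0], [0, 0, -9]].
This matrix has rank 2, so its null space has dimension 3 − 2 = 1.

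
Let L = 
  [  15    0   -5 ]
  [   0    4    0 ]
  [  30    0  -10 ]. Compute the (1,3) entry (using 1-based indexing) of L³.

-125

Characteristic polynomial: λ^3 - 9λ^2 + 20λ = λ(λ - 5)(λ - 4), so the eigenvalues are 0, 4, 5.
λ=5: eigenvector (1, 0, 2).
λ=0: eigenvector (1, 0, 3).
λ=4: eigenvector (0, 1, 0).
P = [[1, 1, 0], [0, 0, 1], [2, 3, 0]], D = diag(5, 0, 4), P⁻¹ = [[3, 0, -1], [-2, 0, 1], [0, 1, 0]].
L³ = P·diag(125, 0, 64)·P⁻¹ = [[375, 0, -125], [0, 64, 0], [750, 0, -250]].
The requested entry is -125.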